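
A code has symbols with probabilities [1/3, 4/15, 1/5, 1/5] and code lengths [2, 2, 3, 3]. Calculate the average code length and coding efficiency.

Average length L = Σ p_i × l_i = 2.4000 bits
Entropy H = 1.9656 bits
Efficiency η = H/L × 100% = 81.90%


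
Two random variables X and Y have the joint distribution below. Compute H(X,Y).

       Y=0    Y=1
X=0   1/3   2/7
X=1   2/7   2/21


H(X,Y) = -Σ p(x,y) log₂ p(x,y)
  p(0,0)=1/3: -0.3333 × log₂(0.3333) = 0.5283
  p(0,1)=2/7: -0.2857 × log₂(0.2857) = 0.5164
  p(1,0)=2/7: -0.2857 × log₂(0.2857) = 0.5164
  p(1,1)=2/21: -0.0952 × log₂(0.0952) = 0.3231
H(X,Y) = 1.8842 bits


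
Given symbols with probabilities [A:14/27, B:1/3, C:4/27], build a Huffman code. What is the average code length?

Huffman tree construction:
Combine smallest probabilities repeatedly
Resulting codes:
  A: 1 (length 1)
  B: 01 (length 2)
  C: 00 (length 2)
Average length = Σ p(s) × length(s) = 1.4815 bits


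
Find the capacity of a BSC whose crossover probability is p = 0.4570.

For BSC with error probability p:
C = 1 - H(p) where H(p) is binary entropy
H(0.4570) = -0.4570 × log₂(0.4570) - 0.5430 × log₂(0.5430)
H(p) = 0.9947
C = 1 - 0.9947 = 0.0053 bits/use


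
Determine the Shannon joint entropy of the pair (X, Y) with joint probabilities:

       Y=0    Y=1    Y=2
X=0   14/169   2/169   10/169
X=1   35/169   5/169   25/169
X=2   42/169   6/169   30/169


H(X,Y) = -Σ p(x,y) log₂ p(x,y)
  p(0,0)=14/169: -0.0828 × log₂(0.0828) = 0.2977
  p(0,1)=2/169: -0.0118 × log₂(0.0118) = 0.0758
  p(0,2)=10/169: -0.0592 × log₂(0.0592) = 0.2414
  p(1,0)=35/169: -0.2071 × log₂(0.2071) = 0.4704
  p(1,1)=5/169: -0.0296 × log₂(0.0296) = 0.1503
  p(1,2)=25/169: -0.1479 × log₂(0.1479) = 0.4078
  p(2,0)=42/169: -0.2485 × log₂(0.2485) = 0.4992
  p(2,1)=6/169: -0.0355 × log₂(0.0355) = 0.1710
  p(2,2)=30/169: -0.1775 × log₂(0.1775) = 0.4427
H(X,Y) = 2.7562 bits


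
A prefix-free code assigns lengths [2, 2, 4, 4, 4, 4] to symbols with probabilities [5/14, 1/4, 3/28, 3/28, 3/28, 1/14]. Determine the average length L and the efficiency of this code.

Average length L = Σ p_i × l_i = 2.7857 bits
Entropy H = 2.3382 bits
Efficiency η = H/L × 100% = 83.94%


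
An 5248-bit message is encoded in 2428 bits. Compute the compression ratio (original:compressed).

Compression ratio = Original / Compressed
= 5248 / 2428 = 2.16:1


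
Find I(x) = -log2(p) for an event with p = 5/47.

Information content I(x) = -log₂(p(x))
I = -log₂(5/47) = -log₂(0.1064)
I = 3.2327 bits


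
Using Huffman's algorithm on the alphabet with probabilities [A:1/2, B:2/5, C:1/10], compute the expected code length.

Huffman tree construction:
Combine smallest probabilities repeatedly
Resulting codes:
  A: 0 (length 1)
  B: 11 (length 2)
  C: 10 (length 2)
Average length = Σ p(s) × length(s) = 1.5000 bits


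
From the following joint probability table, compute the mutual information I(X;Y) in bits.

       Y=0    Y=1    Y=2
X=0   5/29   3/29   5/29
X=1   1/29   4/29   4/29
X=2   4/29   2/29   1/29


H(X) = 1.5378, H(Y) = 1.5832, H(X,Y) = 2.9968
I(X;Y) = H(X) + H(Y) - H(X,Y) = 0.1242 bits


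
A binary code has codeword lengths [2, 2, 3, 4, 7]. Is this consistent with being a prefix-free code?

Kraft inequality: Σ 2^(-l_i) ≤ 1 for prefix-free code
Calculating: 2^(-2) + 2^(-2) + 2^(-3) + 2^(-4) + 2^(-7)
= 0.25 + 0.25 + 0.125 + 0.0625 + 0.0078125
= 0.6953
Since 0.6953 ≤ 1, prefix-free code exists


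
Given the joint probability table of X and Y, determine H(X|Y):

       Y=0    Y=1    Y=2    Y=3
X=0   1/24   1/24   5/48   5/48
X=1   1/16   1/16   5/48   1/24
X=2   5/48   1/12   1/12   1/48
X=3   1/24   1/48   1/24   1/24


H(X|Y) = Σ_y p(y) H(X|Y=y)
  p(Y=0) = 1/4, H(X|Y=0) = 1.8879
  p(Y=1) = 5/24, H(X|Y=1) = 1.8464
  p(Y=2) = 1/3, H(X|Y=2) = 1.9238
  p(Y=3) = 5/24, H(X|Y=3) = 1.7610
H(X|Y) = 0.2500×1.8879 + 0.2083×1.8464 + 0.3333×1.9238 + 0.2083×1.7610 = 1.8648 bits


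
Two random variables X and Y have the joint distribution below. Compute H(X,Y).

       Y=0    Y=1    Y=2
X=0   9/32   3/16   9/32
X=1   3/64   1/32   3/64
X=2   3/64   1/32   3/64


H(X,Y) = -Σ p(x,y) log₂ p(x,y)
  p(0,0)=9/32: -0.2812 × log₂(0.2812) = 0.5147
  p(0,1)=3/16: -0.1875 × log₂(0.1875) = 0.4528
  p(0,2)=9/32: -0.2812 × log₂(0.2812) = 0.5147
  p(1,0)=3/64: -0.0469 × log₂(0.0469) = 0.2070
  p(1,1)=1/32: -0.0312 × log₂(0.0312) = 0.1562
  p(1,2)=3/64: -0.0469 × log₂(0.0469) = 0.2070
  p(2,0)=3/64: -0.0469 × log₂(0.0469) = 0.2070
  p(2,1)=1/32: -0.0312 × log₂(0.0312) = 0.1562
  p(2,2)=3/64: -0.0469 × log₂(0.0469) = 0.2070
H(X,Y) = 2.6226 bits


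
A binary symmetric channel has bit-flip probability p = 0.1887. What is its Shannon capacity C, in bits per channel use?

For BSC with error probability p:
C = 1 - H(p) where H(p) is binary entropy
H(0.1887) = -0.1887 × log₂(0.1887) - 0.8113 × log₂(0.8113)
H(p) = 0.6987
C = 1 - 0.6987 = 0.3013 bits/use


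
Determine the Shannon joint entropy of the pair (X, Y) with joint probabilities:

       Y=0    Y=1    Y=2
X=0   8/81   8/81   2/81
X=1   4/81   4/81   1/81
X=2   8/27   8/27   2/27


H(X,Y) = -Σ p(x,y) log₂ p(x,y)
  p(0,0)=8/81: -0.0988 × log₂(0.0988) = 0.3299
  p(0,1)=8/81: -0.0988 × log₂(0.0988) = 0.3299
  p(0,2)=2/81: -0.0247 × log₂(0.0247) = 0.1318
  p(1,0)=4/81: -0.0494 × log₂(0.0494) = 0.2143
  p(1,1)=4/81: -0.0494 × log₂(0.0494) = 0.2143
  p(1,2)=1/81: -0.0123 × log₂(0.0123) = 0.0783
  p(2,0)=8/27: -0.2963 × log₂(0.2963) = 0.5200
  p(2,1)=8/27: -0.2963 × log₂(0.2963) = 0.5200
  p(2,2)=2/27: -0.0741 × log₂(0.0741) = 0.2781
H(X,Y) = 2.6165 bits


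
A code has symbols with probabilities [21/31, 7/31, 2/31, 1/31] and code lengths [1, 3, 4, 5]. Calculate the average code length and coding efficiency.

Average length L = Σ p_i × l_i = 1.7742 bits
Entropy H = 1.2803 bits
Efficiency η = H/L × 100% = 72.16%


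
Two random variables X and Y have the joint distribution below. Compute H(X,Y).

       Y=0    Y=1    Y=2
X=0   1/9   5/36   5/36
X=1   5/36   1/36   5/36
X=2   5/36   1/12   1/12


H(X,Y) = -Σ p(x,y) log₂ p(x,y)
  p(0,0)=1/9: -0.1111 × log₂(0.1111) = 0.3522
  p(0,1)=5/36: -0.1389 × log₂(0.1389) = 0.3956
  p(0,2)=5/36: -0.1389 × log₂(0.1389) = 0.3956
  p(1,0)=5/36: -0.1389 × log₂(0.1389) = 0.3956
  p(1,1)=1/36: -0.0278 × log₂(0.0278) = 0.1436
  p(1,2)=5/36: -0.1389 × log₂(0.1389) = 0.3956
  p(2,0)=5/36: -0.1389 × log₂(0.1389) = 0.3956
  p(2,1)=1/12: -0.0833 × log₂(0.0833) = 0.2987
  p(2,2)=1/12: -0.0833 × log₂(0.0833) = 0.2987
H(X,Y) = 3.0711 bits


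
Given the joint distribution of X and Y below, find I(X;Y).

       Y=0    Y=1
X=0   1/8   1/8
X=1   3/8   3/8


H(X) = 0.8113, H(Y) = 1.0000, H(X,Y) = 1.8113
I(X;Y) = H(X) + H(Y) - H(X,Y) = 0.0000 bits


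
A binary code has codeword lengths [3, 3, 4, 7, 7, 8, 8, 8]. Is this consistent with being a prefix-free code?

Kraft inequality: Σ 2^(-l_i) ≤ 1 for prefix-free code
Calculating: 2^(-3) + 2^(-3) + 2^(-4) + 2^(-7) + 2^(-7) + 2^(-8) + 2^(-8) + 2^(-8)
= 0.125 + 0.125 + 0.0625 + 0.0078125 + 0.0078125 + 0.00390625 + 0.00390625 + 0.00390625
= 0.3398
Since 0.3398 ≤ 1, prefix-free code exists


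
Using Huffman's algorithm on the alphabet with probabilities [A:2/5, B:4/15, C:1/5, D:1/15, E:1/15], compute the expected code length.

Huffman tree construction:
Combine smallest probabilities repeatedly
Resulting codes:
  A: 0 (length 1)
  B: 10 (length 2)
  C: 111 (length 3)
  D: 1100 (length 4)
  E: 1101 (length 4)
Average length = Σ p(s) × length(s) = 2.0667 bits


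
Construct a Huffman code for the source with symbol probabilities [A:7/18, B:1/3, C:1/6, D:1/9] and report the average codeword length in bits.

Huffman tree construction:
Combine smallest probabilities repeatedly
Resulting codes:
  A: 0 (length 1)
  B: 11 (length 2)
  C: 101 (length 3)
  D: 100 (length 3)
Average length = Σ p(s) × length(s) = 1.8889 bits


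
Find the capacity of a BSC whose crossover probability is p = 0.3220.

For BSC with error probability p:
C = 1 - H(p) where H(p) is binary entropy
H(0.3220) = -0.3220 × log₂(0.3220) - 0.6780 × log₂(0.6780)
H(p) = 0.9065
C = 1 - 0.9065 = 0.0935 bits/use


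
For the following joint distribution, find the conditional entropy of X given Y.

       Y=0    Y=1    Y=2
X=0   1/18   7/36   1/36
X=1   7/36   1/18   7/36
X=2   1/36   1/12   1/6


H(X|Y) = Σ_y p(y) H(X|Y=y)
  p(Y=0) = 5/18, H(X|Y=0) = 1.1568
  p(Y=1) = 1/3, H(X|Y=1) = 1.3844
  p(Y=2) = 7/18, H(X|Y=2) = 1.2958
H(X|Y) = 0.2778×1.1568 + 0.3333×1.3844 + 0.3889×1.2958 = 1.2867 bits


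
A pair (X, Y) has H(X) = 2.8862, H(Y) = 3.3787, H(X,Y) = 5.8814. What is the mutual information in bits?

I(X;Y) = H(X) + H(Y) - H(X,Y)
I(X;Y) = 2.8862 + 3.3787 - 5.8814 = 0.3835 bits


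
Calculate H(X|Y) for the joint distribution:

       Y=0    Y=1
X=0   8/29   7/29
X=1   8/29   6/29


H(X|Y) = Σ_y p(y) H(X|Y=y)
  p(Y=0) = 16/29, H(X|Y=0) = 1.0000
  p(Y=1) = 13/29, H(X|Y=1) = 0.9957
H(X|Y) = 0.5517×1.0000 + 0.4483×0.9957 = 0.9981 bits


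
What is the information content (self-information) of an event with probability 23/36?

Information content I(x) = -log₂(p(x))
I = -log₂(23/36) = -log₂(0.6389)
I = 0.6464 bits


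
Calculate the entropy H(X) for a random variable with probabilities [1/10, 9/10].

H(X) = -Σ p(x) log₂ p(x)
  -1/10 × log₂(1/10) = 0.3322
  -9/10 × log₂(9/10) = 0.1368
H(X) = 0.4690 bits


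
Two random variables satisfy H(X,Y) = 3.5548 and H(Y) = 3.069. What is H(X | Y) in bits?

Chain rule: H(X,Y) = H(X|Y) + H(Y)
H(X|Y) = H(X,Y) - H(Y) = 3.5548 - 3.069 = 0.4858 bits


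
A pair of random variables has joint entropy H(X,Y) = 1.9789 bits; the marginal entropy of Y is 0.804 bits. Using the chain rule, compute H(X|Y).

Chain rule: H(X,Y) = H(X|Y) + H(Y)
H(X|Y) = H(X,Y) - H(Y) = 1.9789 - 0.804 = 1.1749 bits


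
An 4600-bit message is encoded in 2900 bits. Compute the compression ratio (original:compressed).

Compression ratio = Original / Compressed
= 4600 / 2900 = 1.59:1


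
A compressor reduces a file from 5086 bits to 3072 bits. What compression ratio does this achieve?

Compression ratio = Original / Compressed
= 5086 / 3072 = 1.66:1


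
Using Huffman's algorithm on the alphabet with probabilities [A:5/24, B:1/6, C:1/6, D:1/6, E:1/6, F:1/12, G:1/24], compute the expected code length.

Huffman tree construction:
Combine smallest probabilities repeatedly
Resulting codes:
  A: 01 (length 2)
  B: 101 (length 3)
  C: 110 (length 3)
  D: 111 (length 3)
  E: 00 (length 2)
  F: 1001 (length 4)
  G: 1000 (length 4)
Average length = Σ p(s) × length(s) = 2.7500 bits


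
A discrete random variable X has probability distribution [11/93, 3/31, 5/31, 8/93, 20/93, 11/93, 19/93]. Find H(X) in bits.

H(X) = -Σ p(x) log₂ p(x)
  -11/93 × log₂(11/93) = 0.3643
  -3/31 × log₂(3/31) = 0.3261
  -5/31 × log₂(5/31) = 0.4246
  -8/93 × log₂(8/93) = 0.3044
  -20/93 × log₂(20/93) = 0.4768
  -11/93 × log₂(11/93) = 0.3643
  -19/93 × log₂(19/93) = 0.4681
H(X) = 2.7285 bits


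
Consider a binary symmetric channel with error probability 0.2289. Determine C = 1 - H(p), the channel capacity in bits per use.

For BSC with error probability p:
C = 1 - H(p) where H(p) is binary entropy
H(0.2289) = -0.2289 × log₂(0.2289) - 0.7711 × log₂(0.7711)
H(p) = 0.7761
C = 1 - 0.7761 = 0.2239 bits/use


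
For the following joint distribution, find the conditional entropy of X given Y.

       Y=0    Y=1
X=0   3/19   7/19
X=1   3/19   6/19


H(X|Y) = Σ_y p(y) H(X|Y=y)
  p(Y=0) = 6/19, H(X|Y=0) = 1.0000
  p(Y=1) = 13/19, H(X|Y=1) = 0.9957
H(X|Y) = 0.3158×1.0000 + 0.6842×0.9957 = 0.9971 bits


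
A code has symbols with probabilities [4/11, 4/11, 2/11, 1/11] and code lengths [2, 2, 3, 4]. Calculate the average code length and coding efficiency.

Average length L = Σ p_i × l_i = 2.3636 bits
Entropy H = 1.8231 bits
Efficiency η = H/L × 100% = 77.13%


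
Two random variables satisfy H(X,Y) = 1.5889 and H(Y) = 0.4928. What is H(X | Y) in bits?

Chain rule: H(X,Y) = H(X|Y) + H(Y)
H(X|Y) = H(X,Y) - H(Y) = 1.5889 - 0.4928 = 1.0961 bits


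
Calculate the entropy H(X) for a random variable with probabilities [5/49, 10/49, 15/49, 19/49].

H(X) = -Σ p(x) log₂ p(x)
  -5/49 × log₂(5/49) = 0.3360
  -10/49 × log₂(10/49) = 0.4679
  -15/49 × log₂(15/49) = 0.5228
  -19/49 × log₂(19/49) = 0.5300
H(X) = 1.8567 bits


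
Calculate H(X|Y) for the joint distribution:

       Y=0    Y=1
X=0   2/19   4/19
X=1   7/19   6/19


H(X|Y) = Σ_y p(y) H(X|Y=y)
  p(Y=0) = 9/19, H(X|Y=0) = 0.7642
  p(Y=1) = 10/19, H(X|Y=1) = 0.9710
H(X|Y) = 0.4737×0.7642 + 0.5263×0.9710 = 0.8730 bits


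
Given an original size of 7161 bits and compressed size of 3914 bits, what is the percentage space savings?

Space savings = (1 - Compressed/Original) × 100%
= (1 - 3914/7161) × 100%
= 45.34%


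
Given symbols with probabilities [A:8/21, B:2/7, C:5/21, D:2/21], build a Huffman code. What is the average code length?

Huffman tree construction:
Combine smallest probabilities repeatedly
Resulting codes:
  A: 0 (length 1)
  B: 10 (length 2)
  C: 111 (length 3)
  D: 110 (length 3)
Average length = Σ p(s) × length(s) = 1.9524 bits


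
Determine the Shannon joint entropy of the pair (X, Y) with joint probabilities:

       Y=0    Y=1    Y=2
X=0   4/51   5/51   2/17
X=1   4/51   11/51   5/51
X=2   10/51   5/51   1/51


H(X,Y) = -Σ p(x,y) log₂ p(x,y)
  p(0,0)=4/51: -0.0784 × log₂(0.0784) = 0.2880
  p(0,1)=5/51: -0.0980 × log₂(0.0980) = 0.3285
  p(0,2)=2/17: -0.1176 × log₂(0.1176) = 0.3632
  p(1,0)=4/51: -0.0784 × log₂(0.0784) = 0.2880
  p(1,1)=11/51: -0.2157 × log₂(0.2157) = 0.4773
  p(1,2)=5/51: -0.0980 × log₂(0.0980) = 0.3285
  p(2,0)=10/51: -0.1961 × log₂(0.1961) = 0.4609
  p(2,1)=5/51: -0.0980 × log₂(0.0980) = 0.3285
  p(2,2)=1/51: -0.0196 × log₂(0.0196) = 0.1112
H(X,Y) = 2.9742 bits


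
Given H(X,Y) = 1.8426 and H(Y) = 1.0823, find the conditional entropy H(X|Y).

Chain rule: H(X,Y) = H(X|Y) + H(Y)
H(X|Y) = H(X,Y) - H(Y) = 1.8426 - 1.0823 = 0.7603 bits


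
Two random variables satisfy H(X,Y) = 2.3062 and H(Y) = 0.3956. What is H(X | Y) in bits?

Chain rule: H(X,Y) = H(X|Y) + H(Y)
H(X|Y) = H(X,Y) - H(Y) = 2.3062 - 0.3956 = 1.9106 bits


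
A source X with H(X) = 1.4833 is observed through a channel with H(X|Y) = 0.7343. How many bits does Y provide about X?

I(X;Y) = H(X) - H(X|Y)
I(X;Y) = 1.4833 - 0.7343 = 0.749 bits


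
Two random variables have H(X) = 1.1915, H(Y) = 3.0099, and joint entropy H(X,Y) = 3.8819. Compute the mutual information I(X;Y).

I(X;Y) = H(X) + H(Y) - H(X,Y)
I(X;Y) = 1.1915 + 3.0099 - 3.8819 = 0.3195 bits


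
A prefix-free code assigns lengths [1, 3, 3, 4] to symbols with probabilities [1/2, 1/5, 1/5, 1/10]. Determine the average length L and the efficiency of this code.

Average length L = Σ p_i × l_i = 2.1000 bits
Entropy H = 1.7610 bits
Efficiency η = H/L × 100% = 83.86%


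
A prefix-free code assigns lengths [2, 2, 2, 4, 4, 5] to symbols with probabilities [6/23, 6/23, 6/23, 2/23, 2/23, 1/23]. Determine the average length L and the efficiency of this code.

Average length L = Σ p_i × l_i = 2.4783 bits
Entropy H = 2.3266 bits
Efficiency η = H/L × 100% = 93.88%


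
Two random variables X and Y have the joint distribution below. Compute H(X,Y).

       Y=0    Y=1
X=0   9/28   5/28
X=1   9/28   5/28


H(X,Y) = -Σ p(x,y) log₂ p(x,y)
  p(0,0)=9/28: -0.3214 × log₂(0.3214) = 0.5263
  p(0,1)=5/28: -0.1786 × log₂(0.1786) = 0.4438
  p(1,0)=9/28: -0.3214 × log₂(0.3214) = 0.5263
  p(1,1)=5/28: -0.1786 × log₂(0.1786) = 0.4438
H(X,Y) = 1.9403 bits


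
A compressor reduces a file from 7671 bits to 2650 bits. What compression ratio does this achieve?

Compression ratio = Original / Compressed
= 7671 / 2650 = 2.89:1


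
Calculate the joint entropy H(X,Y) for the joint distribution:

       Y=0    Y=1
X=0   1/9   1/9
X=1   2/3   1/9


H(X,Y) = -Σ p(x,y) log₂ p(x,y)
  p(0,0)=1/9: -0.1111 × log₂(0.1111) = 0.3522
  p(0,1)=1/9: -0.1111 × log₂(0.1111) = 0.3522
  p(1,0)=2/3: -0.6667 × log₂(0.6667) = 0.3900
  p(1,1)=1/9: -0.1111 × log₂(0.1111) = 0.3522
H(X,Y) = 1.4466 bits


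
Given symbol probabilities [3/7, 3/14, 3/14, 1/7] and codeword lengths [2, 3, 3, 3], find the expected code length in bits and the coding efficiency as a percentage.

Average length L = Σ p_i × l_i = 2.5714 bits
Entropy H = 1.8774 bits
Efficiency η = H/L × 100% = 73.01%


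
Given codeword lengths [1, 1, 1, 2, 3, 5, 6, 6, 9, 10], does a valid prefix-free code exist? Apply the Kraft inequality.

Kraft inequality: Σ 2^(-l_i) ≤ 1 for prefix-free code
Calculating: 2^(-1) + 2^(-1) + 2^(-1) + 2^(-2) + 2^(-3) + 2^(-5) + 2^(-6) + 2^(-6) + 2^(-9) + 2^(-10)
= 0.5 + 0.5 + 0.5 + 0.25 + 0.125 + 0.03125 + 0.015625 + 0.015625 + 0.001953125 + 0.0009765625
= 1.9404
Since 1.9404 > 1, prefix-free code does not exist


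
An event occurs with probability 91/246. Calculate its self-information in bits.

Information content I(x) = -log₂(p(x))
I = -log₂(91/246) = -log₂(0.3699)
I = 1.4347 bits


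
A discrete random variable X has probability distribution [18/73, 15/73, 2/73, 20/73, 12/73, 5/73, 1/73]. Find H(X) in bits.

H(X) = -Σ p(x) log₂ p(x)
  -18/73 × log₂(18/73) = 0.4981
  -15/73 × log₂(15/73) = 0.4691
  -2/73 × log₂(2/73) = 0.1422
  -20/73 × log₂(20/73) = 0.5118
  -12/73 × log₂(12/73) = 0.4282
  -5/73 × log₂(5/73) = 0.2649
  -1/73 × log₂(1/73) = 0.0848
H(X) = 2.3990 bits


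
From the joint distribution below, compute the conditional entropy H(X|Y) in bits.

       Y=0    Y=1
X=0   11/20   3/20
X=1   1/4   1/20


H(X|Y) = Σ_y p(y) H(X|Y=y)
  p(Y=0) = 4/5, H(X|Y=0) = 0.8960
  p(Y=1) = 1/5, H(X|Y=1) = 0.8113
H(X|Y) = 0.8000×0.8960 + 0.2000×0.8113 = 0.8791 bits


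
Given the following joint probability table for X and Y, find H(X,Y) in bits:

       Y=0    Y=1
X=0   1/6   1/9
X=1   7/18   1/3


H(X,Y) = -Σ p(x,y) log₂ p(x,y)
  p(0,0)=1/6: -0.1667 × log₂(0.1667) = 0.4308
  p(0,1)=1/9: -0.1111 × log₂(0.1111) = 0.3522
  p(1,0)=7/18: -0.3889 × log₂(0.3889) = 0.5299
  p(1,1)=1/3: -0.3333 × log₂(0.3333) = 0.5283
H(X,Y) = 1.8413 bits


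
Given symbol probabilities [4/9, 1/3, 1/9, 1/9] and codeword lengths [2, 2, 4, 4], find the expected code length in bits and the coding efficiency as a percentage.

Average length L = Σ p_i × l_i = 2.4444 bits
Entropy H = 1.7527 bits
Efficiency η = H/L × 100% = 71.70%


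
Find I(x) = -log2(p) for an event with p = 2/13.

Information content I(x) = -log₂(p(x))
I = -log₂(2/13) = -log₂(0.1538)
I = 2.7004 bits


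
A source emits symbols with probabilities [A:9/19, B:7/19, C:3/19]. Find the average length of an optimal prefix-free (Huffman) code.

Huffman tree construction:
Combine smallest probabilities repeatedly
Resulting codes:
  A: 0 (length 1)
  B: 11 (length 2)
  C: 10 (length 2)
Average length = Σ p(s) × length(s) = 1.5263 bits


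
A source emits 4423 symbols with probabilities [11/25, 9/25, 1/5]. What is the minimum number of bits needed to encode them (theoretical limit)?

Entropy H = 1.5161 bits/symbol
Minimum bits = H × n = 1.5161 × 4423
= 6705.92 bits


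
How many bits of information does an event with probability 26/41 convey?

Information content I(x) = -log₂(p(x))
I = -log₂(26/41) = -log₂(0.6341)
I = 0.6571 bits


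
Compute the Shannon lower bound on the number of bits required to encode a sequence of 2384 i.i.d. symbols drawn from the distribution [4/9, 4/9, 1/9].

Entropy H = 1.3921 bits/symbol
Minimum bits = H × n = 1.3921 × 2384
= 3318.88 bits


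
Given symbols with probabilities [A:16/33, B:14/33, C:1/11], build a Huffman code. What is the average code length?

Huffman tree construction:
Combine smallest probabilities repeatedly
Resulting codes:
  A: 0 (length 1)
  B: 11 (length 2)
  C: 10 (length 2)
Average length = Σ p(s) × length(s) = 1.5152 bits


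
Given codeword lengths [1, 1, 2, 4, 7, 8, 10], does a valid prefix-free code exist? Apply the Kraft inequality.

Kraft inequality: Σ 2^(-l_i) ≤ 1 for prefix-free code
Calculating: 2^(-1) + 2^(-1) + 2^(-2) + 2^(-4) + 2^(-7) + 2^(-8) + 2^(-10)
= 0.5 + 0.5 + 0.25 + 0.0625 + 0.0078125 + 0.00390625 + 0.0009765625
= 1.3252
Since 1.3252 > 1, prefix-free code does not exist


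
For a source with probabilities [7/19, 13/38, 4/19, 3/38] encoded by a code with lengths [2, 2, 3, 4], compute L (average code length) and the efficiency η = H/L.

Average length L = Σ p_i × l_i = 2.3684 bits
Entropy H = 1.8226 bits
Efficiency η = H/L × 100% = 76.95%


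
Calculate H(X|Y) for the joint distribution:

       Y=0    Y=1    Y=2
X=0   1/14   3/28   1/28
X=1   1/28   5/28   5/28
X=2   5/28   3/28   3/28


H(X|Y) = Σ_y p(y) H(X|Y=y)
  p(Y=0) = 2/7, H(X|Y=0) = 1.2988
  p(Y=1) = 11/28, H(X|Y=1) = 1.5395
  p(Y=2) = 9/28, H(X|Y=2) = 1.3516
H(X|Y) = 0.2857×1.2988 + 0.3929×1.5395 + 0.3214×1.3516 = 1.4103 bits


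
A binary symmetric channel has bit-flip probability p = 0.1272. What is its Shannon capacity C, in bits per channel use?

For BSC with error probability p:
C = 1 - H(p) where H(p) is binary entropy
H(0.1272) = -0.1272 × log₂(0.1272) - 0.8728 × log₂(0.8728)
H(p) = 0.5497
C = 1 - 0.5497 = 0.4503 bits/use


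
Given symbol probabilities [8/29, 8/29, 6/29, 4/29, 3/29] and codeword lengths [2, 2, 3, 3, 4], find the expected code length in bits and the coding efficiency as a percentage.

Average length L = Σ p_i × l_i = 2.5517 bits
Entropy H = 2.2282 bits
Efficiency η = H/L × 100% = 87.32%


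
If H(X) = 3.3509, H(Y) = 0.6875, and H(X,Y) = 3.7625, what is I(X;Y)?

I(X;Y) = H(X) + H(Y) - H(X,Y)
I(X;Y) = 3.3509 + 0.6875 - 3.7625 = 0.2759 bits


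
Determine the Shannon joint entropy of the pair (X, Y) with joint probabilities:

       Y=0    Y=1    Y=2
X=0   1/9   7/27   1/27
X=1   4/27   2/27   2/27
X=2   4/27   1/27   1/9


H(X,Y) = -Σ p(x,y) log₂ p(x,y)
  p(0,0)=1/9: -0.1111 × log₂(0.1111) = 0.3522
  p(0,1)=7/27: -0.2593 × log₂(0.2593) = 0.5049
  p(0,2)=1/27: -0.0370 × log₂(0.0370) = 0.1761
  p(1,0)=4/27: -0.1481 × log₂(0.1481) = 0.4081
  p(1,1)=2/27: -0.0741 × log₂(0.0741) = 0.2781
  p(1,2)=2/27: -0.0741 × log₂(0.0741) = 0.2781
  p(2,0)=4/27: -0.1481 × log₂(0.1481) = 0.4081
  p(2,1)=1/27: -0.0370 × log₂(0.0370) = 0.1761
  p(2,2)=1/9: -0.1111 × log₂(0.1111) = 0.3522
H(X,Y) = 2.9341 bits


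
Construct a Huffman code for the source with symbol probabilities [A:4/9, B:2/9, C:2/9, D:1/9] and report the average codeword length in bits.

Huffman tree construction:
Combine smallest probabilities repeatedly
Resulting codes:
  A: 0 (length 1)
  B: 111 (length 3)
  C: 10 (length 2)
  D: 110 (length 3)
Average length = Σ p(s) × length(s) = 1.8889 bits


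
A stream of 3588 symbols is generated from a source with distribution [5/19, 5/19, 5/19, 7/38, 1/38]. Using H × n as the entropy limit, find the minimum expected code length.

Entropy H = 2.1082 bits/symbol
Minimum bits = H × n = 2.1082 × 3588
= 7564.25 bits


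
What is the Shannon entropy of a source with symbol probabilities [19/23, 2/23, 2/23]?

H(X) = -Σ p(x) log₂ p(x)
  -19/23 × log₂(19/23) = 0.2277
  -2/23 × log₂(2/23) = 0.3064
  -2/23 × log₂(2/23) = 0.3064
H(X) = 0.8405 bits


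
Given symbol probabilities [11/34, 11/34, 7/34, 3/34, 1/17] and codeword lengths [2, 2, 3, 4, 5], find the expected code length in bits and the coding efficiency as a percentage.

Average length L = Σ p_i × l_i = 2.5588 bits
Entropy H = 2.0723 bits
Efficiency η = H/L × 100% = 80.99%


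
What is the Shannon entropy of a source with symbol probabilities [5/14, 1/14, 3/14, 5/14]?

H(X) = -Σ p(x) log₂ p(x)
  -5/14 × log₂(5/14) = 0.5305
  -1/14 × log₂(1/14) = 0.2720
  -3/14 × log₂(3/14) = 0.4762
  -5/14 × log₂(5/14) = 0.5305
H(X) = 1.8092 bits


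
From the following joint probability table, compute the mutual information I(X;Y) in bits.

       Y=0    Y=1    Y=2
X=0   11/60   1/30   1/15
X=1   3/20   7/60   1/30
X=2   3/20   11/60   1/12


H(X) = 1.5629, H(Y) = 1.4840, H(X,Y) = 2.9664
I(X;Y) = H(X) + H(Y) - H(X,Y) = 0.0804 bits


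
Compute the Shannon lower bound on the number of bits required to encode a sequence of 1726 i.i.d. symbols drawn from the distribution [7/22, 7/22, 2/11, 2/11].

Entropy H = 1.9457 bits/symbol
Minimum bits = H × n = 1.9457 × 1726
= 3358.21 bits


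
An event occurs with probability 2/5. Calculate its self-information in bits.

Information content I(x) = -log₂(p(x))
I = -log₂(2/5) = -log₂(0.4000)
I = 1.3219 bits


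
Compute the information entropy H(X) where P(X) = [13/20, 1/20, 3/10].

H(X) = -Σ p(x) log₂ p(x)
  -13/20 × log₂(13/20) = 0.4040
  -1/20 × log₂(1/20) = 0.2161
  -3/10 × log₂(3/10) = 0.5211
H(X) = 1.1412 bits


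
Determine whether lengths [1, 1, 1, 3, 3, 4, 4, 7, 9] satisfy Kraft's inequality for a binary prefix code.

Kraft inequality: Σ 2^(-l_i) ≤ 1 for prefix-free code
Calculating: 2^(-1) + 2^(-1) + 2^(-1) + 2^(-3) + 2^(-3) + 2^(-4) + 2^(-4) + 2^(-7) + 2^(-9)
= 0.5 + 0.5 + 0.5 + 0.125 + 0.125 + 0.0625 + 0.0625 + 0.0078125 + 0.001953125
= 1.8848
Since 1.8848 > 1, prefix-free code does not exist


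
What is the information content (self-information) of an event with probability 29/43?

Information content I(x) = -log₂(p(x))
I = -log₂(29/43) = -log₂(0.6744)
I = 0.5683 bits


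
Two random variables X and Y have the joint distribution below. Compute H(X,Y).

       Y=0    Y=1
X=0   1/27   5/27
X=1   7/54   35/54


H(X,Y) = -Σ p(x,y) log₂ p(x,y)
  p(0,0)=1/27: -0.0370 × log₂(0.0370) = 0.1761
  p(0,1)=5/27: -0.1852 × log₂(0.1852) = 0.4505
  p(1,0)=7/54: -0.1296 × log₂(0.1296) = 0.3821
  p(1,1)=35/54: -0.6481 × log₂(0.6481) = 0.4055
H(X,Y) = 1.4142 bits


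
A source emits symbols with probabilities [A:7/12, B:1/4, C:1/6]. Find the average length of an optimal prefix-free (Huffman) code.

Huffman tree construction:
Combine smallest probabilities repeatedly
Resulting codes:
  A: 1 (length 1)
  B: 01 (length 2)
  C: 00 (length 2)
Average length = Σ p(s) × length(s) = 1.4167 bits


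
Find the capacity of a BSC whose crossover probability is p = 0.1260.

For BSC with error probability p:
C = 1 - H(p) where H(p) is binary entropy
H(0.1260) = -0.1260 × log₂(0.1260) - 0.8740 × log₂(0.8740)
H(p) = 0.5464
C = 1 - 0.5464 = 0.4536 bits/use


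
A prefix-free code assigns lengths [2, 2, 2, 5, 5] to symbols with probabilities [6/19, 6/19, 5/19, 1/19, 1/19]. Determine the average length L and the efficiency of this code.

Average length L = Σ p_i × l_i = 2.3158 bits
Entropy H = 2.0043 bits
Efficiency η = H/L × 100% = 86.55%


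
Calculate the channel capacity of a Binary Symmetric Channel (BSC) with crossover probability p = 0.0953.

For BSC with error probability p:
C = 1 - H(p) where H(p) is binary entropy
H(0.0953) = -0.0953 × log₂(0.0953) - 0.9047 × log₂(0.9047)
H(p) = 0.4539
C = 1 - 0.4539 = 0.5461 bits/use


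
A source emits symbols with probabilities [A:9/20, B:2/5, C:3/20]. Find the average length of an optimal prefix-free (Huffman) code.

Huffman tree construction:
Combine smallest probabilities repeatedly
Resulting codes:
  A: 0 (length 1)
  B: 11 (length 2)
  C: 10 (length 2)
Average length = Σ p(s) × length(s) = 1.5500 bits


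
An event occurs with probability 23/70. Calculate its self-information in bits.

Information content I(x) = -log₂(p(x))
I = -log₂(23/70) = -log₂(0.3286)
I = 1.6057 bits


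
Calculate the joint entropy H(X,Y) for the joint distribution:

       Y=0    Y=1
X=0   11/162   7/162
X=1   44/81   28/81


H(X,Y) = -Σ p(x,y) log₂ p(x,y)
  p(0,0)=11/162: -0.0679 × log₂(0.0679) = 0.2635
  p(0,1)=7/162: -0.0432 × log₂(0.0432) = 0.1958
  p(1,0)=44/81: -0.5432 × log₂(0.5432) = 0.4783
  p(1,1)=28/81: -0.3457 × log₂(0.3457) = 0.5298
H(X,Y) = 1.4673 bits


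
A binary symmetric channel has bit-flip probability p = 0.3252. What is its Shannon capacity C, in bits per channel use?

For BSC with error probability p:
C = 1 - H(p) where H(p) is binary entropy
H(0.3252) = -0.3252 × log₂(0.3252) - 0.6748 × log₂(0.6748)
H(p) = 0.9099
C = 1 - 0.9099 = 0.0901 bits/use


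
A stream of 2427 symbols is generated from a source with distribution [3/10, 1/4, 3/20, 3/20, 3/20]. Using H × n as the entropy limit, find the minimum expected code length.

Entropy H = 2.2527 bits/symbol
Minimum bits = H × n = 2.2527 × 2427
= 5467.36 bits


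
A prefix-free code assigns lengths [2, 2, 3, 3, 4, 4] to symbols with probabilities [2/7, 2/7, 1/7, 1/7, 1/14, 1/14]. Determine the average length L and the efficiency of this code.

Average length L = Σ p_i × l_i = 2.5714 bits
Entropy H = 2.3788 bits
Efficiency η = H/L × 100% = 92.51%


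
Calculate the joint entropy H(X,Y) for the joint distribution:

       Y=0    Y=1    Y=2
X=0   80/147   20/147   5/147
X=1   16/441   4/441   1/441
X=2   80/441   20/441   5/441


H(X,Y) = -Σ p(x,y) log₂ p(x,y)
  p(0,0)=80/147: -0.5442 × log₂(0.5442) = 0.4777
  p(0,1)=20/147: -0.1361 × log₂(0.1361) = 0.3915
  p(0,2)=5/147: -0.0340 × log₂(0.0340) = 0.1659
  p(1,0)=16/441: -0.0363 × log₂(0.0363) = 0.1736
  p(1,1)=4/441: -0.0091 × log₂(0.0091) = 0.0615
  p(1,2)=1/441: -0.0023 × log₂(0.0023) = 0.0199
  p(2,0)=80/441: -0.1814 × log₂(0.1814) = 0.4467
  p(2,1)=20/441: -0.0454 × log₂(0.0454) = 0.2024
  p(2,2)=5/441: -0.0113 × log₂(0.0113) = 0.0733
H(X,Y) = 2.0126 bits


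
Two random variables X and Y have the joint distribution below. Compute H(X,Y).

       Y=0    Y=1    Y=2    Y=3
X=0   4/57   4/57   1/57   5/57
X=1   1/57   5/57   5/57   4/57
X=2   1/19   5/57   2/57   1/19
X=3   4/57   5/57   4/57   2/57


H(X,Y) = -Σ p(x,y) log₂ p(x,y)
  p(0,0)=4/57: -0.0702 × log₂(0.0702) = 0.2690
  p(0,1)=4/57: -0.0702 × log₂(0.0702) = 0.2690
  p(0,2)=1/57: -0.0175 × log₂(0.0175) = 0.1023
  p(0,3)=5/57: -0.0877 × log₂(0.0877) = 0.3080
  p(1,0)=1/57: -0.0175 × log₂(0.0175) = 0.1023
  p(1,1)=5/57: -0.0877 × log₂(0.0877) = 0.3080
  p(1,2)=5/57: -0.0877 × log₂(0.0877) = 0.3080
  p(1,3)=4/57: -0.0702 × log₂(0.0702) = 0.2690
  p(2,0)=1/19: -0.0526 × log₂(0.0526) = 0.2236
  p(2,1)=5/57: -0.0877 × log₂(0.0877) = 0.3080
  p(2,2)=2/57: -0.0351 × log₂(0.0351) = 0.1696
  p(2,3)=1/19: -0.0526 × log₂(0.0526) = 0.2236
  p(3,0)=4/57: -0.0702 × log₂(0.0702) = 0.2690
  p(3,1)=5/57: -0.0877 × log₂(0.0877) = 0.3080
  p(3,2)=4/57: -0.0702 × log₂(0.0702) = 0.2690
  p(3,3)=2/57: -0.0351 × log₂(0.0351) = 0.1696
H(X,Y) = 3.8757 bits


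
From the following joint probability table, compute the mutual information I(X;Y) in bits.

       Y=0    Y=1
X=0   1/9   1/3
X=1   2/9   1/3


H(X) = 0.9911, H(Y) = 0.9183, H(X,Y) = 1.8911
I(X;Y) = H(X) + H(Y) - H(X,Y) = 0.0183 bits


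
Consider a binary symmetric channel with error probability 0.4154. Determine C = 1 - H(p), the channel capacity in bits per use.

For BSC with error probability p:
C = 1 - H(p) where H(p) is binary entropy
H(0.4154) = -0.4154 × log₂(0.4154) - 0.5846 × log₂(0.5846)
H(p) = 0.9792
C = 1 - 0.9792 = 0.0208 bits/use


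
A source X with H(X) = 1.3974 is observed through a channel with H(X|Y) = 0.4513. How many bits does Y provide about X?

I(X;Y) = H(X) - H(X|Y)
I(X;Y) = 1.3974 - 0.4513 = 0.9461 bits


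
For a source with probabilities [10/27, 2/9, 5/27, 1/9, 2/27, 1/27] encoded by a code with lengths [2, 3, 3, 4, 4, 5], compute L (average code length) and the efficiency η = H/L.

Average length L = Σ p_i × l_i = 2.8889 bits
Entropy H = 2.2699 bits
Efficiency η = H/L × 100% = 78.57%


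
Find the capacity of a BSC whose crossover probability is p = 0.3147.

For BSC with error probability p:
C = 1 - H(p) where H(p) is binary entropy
H(0.3147) = -0.3147 × log₂(0.3147) - 0.6853 × log₂(0.6853)
H(p) = 0.8985
C = 1 - 0.8985 = 0.1015 bits/use


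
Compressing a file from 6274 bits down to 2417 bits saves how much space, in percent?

Space savings = (1 - Compressed/Original) × 100%
= (1 - 2417/6274) × 100%
= 61.48%


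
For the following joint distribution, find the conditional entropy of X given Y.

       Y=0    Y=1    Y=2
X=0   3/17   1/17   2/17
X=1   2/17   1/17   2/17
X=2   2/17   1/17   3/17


H(X|Y) = Σ_y p(y) H(X|Y=y)
  p(Y=0) = 7/17, H(X|Y=0) = 1.5567
  p(Y=1) = 3/17, H(X|Y=1) = 1.5850
  p(Y=2) = 7/17, H(X|Y=2) = 1.5567
H(X|Y) = 0.4118×1.5567 + 0.1765×1.5850 + 0.4118×1.5567 = 1.5617 bits


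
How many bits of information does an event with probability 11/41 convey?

Information content I(x) = -log₂(p(x))
I = -log₂(11/41) = -log₂(0.2683)
I = 1.8981 bits


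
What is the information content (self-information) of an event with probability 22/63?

Information content I(x) = -log₂(p(x))
I = -log₂(22/63) = -log₂(0.3492)
I = 1.5178 bits


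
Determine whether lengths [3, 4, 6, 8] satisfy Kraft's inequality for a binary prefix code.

Kraft inequality: Σ 2^(-l_i) ≤ 1 for prefix-free code
Calculating: 2^(-3) + 2^(-4) + 2^(-6) + 2^(-8)
= 0.125 + 0.0625 + 0.015625 + 0.00390625
= 0.2070
Since 0.2070 ≤ 1, prefix-free code exists


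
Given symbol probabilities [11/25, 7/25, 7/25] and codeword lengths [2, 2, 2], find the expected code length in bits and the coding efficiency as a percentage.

Average length L = Σ p_i × l_i = 2.0000 bits
Entropy H = 1.5496 bits
Efficiency η = H/L × 100% = 77.48%


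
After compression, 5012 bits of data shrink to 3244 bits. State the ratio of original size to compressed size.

Compression ratio = Original / Compressed
= 5012 / 3244 = 1.55:1


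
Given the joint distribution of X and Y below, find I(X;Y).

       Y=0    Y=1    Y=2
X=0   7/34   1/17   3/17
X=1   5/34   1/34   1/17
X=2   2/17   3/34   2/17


H(X) = 1.5387, H(Y) = 1.4837, H(X,Y) = 2.9838
I(X;Y) = H(X) + H(Y) - H(X,Y) = 0.0386 bits


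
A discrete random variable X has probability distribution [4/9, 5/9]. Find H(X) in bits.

H(X) = -Σ p(x) log₂ p(x)
  -4/9 × log₂(4/9) = 0.5200
  -5/9 × log₂(5/9) = 0.4711
H(X) = 0.9911 bits


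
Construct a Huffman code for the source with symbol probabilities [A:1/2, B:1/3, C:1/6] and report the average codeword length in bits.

Huffman tree construction:
Combine smallest probabilities repeatedly
Resulting codes:
  A: 0 (length 1)
  B: 11 (length 2)
  C: 10 (length 2)
Average length = Σ p(s) × length(s) = 1.5000 bits


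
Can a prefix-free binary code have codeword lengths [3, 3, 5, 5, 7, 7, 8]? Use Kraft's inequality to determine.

Kraft inequality: Σ 2^(-l_i) ≤ 1 for prefix-free code
Calculating: 2^(-3) + 2^(-3) + 2^(-5) + 2^(-5) + 2^(-7) + 2^(-7) + 2^(-8)
= 0.125 + 0.125 + 0.03125 + 0.03125 + 0.0078125 + 0.0078125 + 0.00390625
= 0.3320
Since 0.3320 ≤ 1, prefix-free code exists


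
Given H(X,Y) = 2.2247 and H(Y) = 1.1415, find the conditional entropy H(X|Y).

Chain rule: H(X,Y) = H(X|Y) + H(Y)
H(X|Y) = H(X,Y) - H(Y) = 2.2247 - 1.1415 = 1.0832 bits


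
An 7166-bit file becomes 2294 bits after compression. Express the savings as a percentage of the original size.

Space savings = (1 - Compressed/Original) × 100%
= (1 - 2294/7166) × 100%
= 67.99%


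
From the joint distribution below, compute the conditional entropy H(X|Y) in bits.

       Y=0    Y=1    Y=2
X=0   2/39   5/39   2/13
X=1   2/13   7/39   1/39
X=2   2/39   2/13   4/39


H(X|Y) = Σ_y p(y) H(X|Y=y)
  p(Y=0) = 10/39, H(X|Y=0) = 1.3710
  p(Y=1) = 6/13, H(X|Y=1) = 1.5715
  p(Y=2) = 11/39, H(X|Y=2) = 1.3222
H(X|Y) = 0.2564×1.3710 + 0.4615×1.5715 + 0.2821×1.3222 = 1.4498 bits


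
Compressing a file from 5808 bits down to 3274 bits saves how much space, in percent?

Space savings = (1 - Compressed/Original) × 100%
= (1 - 3274/5808) × 100%
= 43.63%


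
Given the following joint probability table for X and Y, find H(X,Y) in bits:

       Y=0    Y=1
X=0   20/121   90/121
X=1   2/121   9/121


H(X,Y) = -Σ p(x,y) log₂ p(x,y)
  p(0,0)=20/121: -0.1653 × log₂(0.1653) = 0.4292
  p(0,1)=90/121: -0.7438 × log₂(0.7438) = 0.3176
  p(1,0)=2/121: -0.0165 × log₂(0.0165) = 0.0978
  p(1,1)=9/121: -0.0744 × log₂(0.0744) = 0.2788
H(X,Y) = 1.1235 bits


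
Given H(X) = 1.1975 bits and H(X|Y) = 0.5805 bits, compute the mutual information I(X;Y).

I(X;Y) = H(X) - H(X|Y)
I(X;Y) = 1.1975 - 0.5805 = 0.617 bits


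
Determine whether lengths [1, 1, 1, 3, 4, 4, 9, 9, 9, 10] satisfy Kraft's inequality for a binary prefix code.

Kraft inequality: Σ 2^(-l_i) ≤ 1 for prefix-free code
Calculating: 2^(-1) + 2^(-1) + 2^(-1) + 2^(-3) + 2^(-4) + 2^(-4) + 2^(-9) + 2^(-9) + 2^(-9) + 2^(-10)
= 0.5 + 0.5 + 0.5 + 0.125 + 0.0625 + 0.0625 + 0.001953125 + 0.001953125 + 0.001953125 + 0.0009765625
= 1.7568
Since 1.7568 > 1, prefix-free code does not exist


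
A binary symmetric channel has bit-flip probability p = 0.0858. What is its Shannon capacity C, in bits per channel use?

For BSC with error probability p:
C = 1 - H(p) where H(p) is binary entropy
H(0.0858) = -0.0858 × log₂(0.0858) - 0.9142 × log₂(0.9142)
H(p) = 0.4223
C = 1 - 0.4223 = 0.5777 bits/use


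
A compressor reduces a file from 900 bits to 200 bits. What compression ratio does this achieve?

Compression ratio = Original / Compressed
= 900 / 200 = 4.50:1


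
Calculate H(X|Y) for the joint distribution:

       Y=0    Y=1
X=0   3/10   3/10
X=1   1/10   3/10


H(X|Y) = Σ_y p(y) H(X|Y=y)
  p(Y=0) = 2/5, H(X|Y=0) = 0.8113
  p(Y=1) = 3/5, H(X|Y=1) = 1.0000
H(X|Y) = 0.4000×0.8113 + 0.6000×1.0000 = 0.9245 bits


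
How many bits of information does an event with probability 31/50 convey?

Information content I(x) = -log₂(p(x))
I = -log₂(31/50) = -log₂(0.6200)
I = 0.6897 bits


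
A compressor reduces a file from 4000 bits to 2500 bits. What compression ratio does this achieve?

Compression ratio = Original / Compressed
= 4000 / 2500 = 1.60:1


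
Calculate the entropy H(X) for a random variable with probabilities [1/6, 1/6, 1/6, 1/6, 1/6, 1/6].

H(X) = -Σ p(x) log₂ p(x)
  -1/6 × log₂(1/6) = 0.4308
  -1/6 × log₂(1/6) = 0.4308
  -1/6 × log₂(1/6) = 0.4308
  -1/6 × log₂(1/6) = 0.4308
  -1/6 × log₂(1/6) = 0.4308
  -1/6 × log₂(1/6) = 0.4308
H(X) = 2.5850 bits


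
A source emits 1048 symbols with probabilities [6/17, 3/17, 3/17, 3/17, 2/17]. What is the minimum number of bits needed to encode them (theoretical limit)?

Entropy H = 2.2184 bits/symbol
Minimum bits = H × n = 2.2184 × 1048
= 2324.86 bits


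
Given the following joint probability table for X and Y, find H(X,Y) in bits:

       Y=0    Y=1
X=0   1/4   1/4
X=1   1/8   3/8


H(X,Y) = -Σ p(x,y) log₂ p(x,y)
  p(0,0)=1/4: -0.2500 × log₂(0.2500) = 0.5000
  p(0,1)=1/4: -0.2500 × log₂(0.2500) = 0.5000
  p(1,0)=1/8: -0.1250 × log₂(0.1250) = 0.3750
  p(1,1)=3/8: -0.3750 × log₂(0.3750) = 0.5306
H(X,Y) = 1.9056 bits


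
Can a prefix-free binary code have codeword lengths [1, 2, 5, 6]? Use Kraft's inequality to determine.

Kraft inequality: Σ 2^(-l_i) ≤ 1 for prefix-free code
Calculating: 2^(-1) + 2^(-2) + 2^(-5) + 2^(-6)
= 0.5 + 0.25 + 0.03125 + 0.015625
= 0.7969
Since 0.7969 ≤ 1, prefix-free code exists


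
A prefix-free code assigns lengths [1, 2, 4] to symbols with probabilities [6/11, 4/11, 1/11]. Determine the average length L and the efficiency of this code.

Average length L = Σ p_i × l_i = 1.6364 bits
Entropy H = 1.3222 bits
Efficiency η = H/L × 100% = 80.80%
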